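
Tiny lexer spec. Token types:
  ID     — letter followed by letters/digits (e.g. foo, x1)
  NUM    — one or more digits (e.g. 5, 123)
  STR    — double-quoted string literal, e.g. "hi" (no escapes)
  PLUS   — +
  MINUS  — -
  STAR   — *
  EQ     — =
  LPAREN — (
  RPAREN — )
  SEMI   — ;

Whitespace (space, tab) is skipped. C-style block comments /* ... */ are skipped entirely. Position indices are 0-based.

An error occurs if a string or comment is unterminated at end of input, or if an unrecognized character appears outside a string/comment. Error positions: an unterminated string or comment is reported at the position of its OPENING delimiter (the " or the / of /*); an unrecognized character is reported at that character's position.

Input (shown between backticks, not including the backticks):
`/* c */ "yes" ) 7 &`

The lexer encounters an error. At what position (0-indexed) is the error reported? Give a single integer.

Answer: 18

Derivation:
pos=0: enter COMMENT mode (saw '/*')
exit COMMENT mode (now at pos=7)
pos=8: enter STRING mode
pos=8: emit STR "yes" (now at pos=13)
pos=14: emit RPAREN ')'
pos=16: emit NUM '7' (now at pos=17)
pos=18: ERROR — unrecognized char '&'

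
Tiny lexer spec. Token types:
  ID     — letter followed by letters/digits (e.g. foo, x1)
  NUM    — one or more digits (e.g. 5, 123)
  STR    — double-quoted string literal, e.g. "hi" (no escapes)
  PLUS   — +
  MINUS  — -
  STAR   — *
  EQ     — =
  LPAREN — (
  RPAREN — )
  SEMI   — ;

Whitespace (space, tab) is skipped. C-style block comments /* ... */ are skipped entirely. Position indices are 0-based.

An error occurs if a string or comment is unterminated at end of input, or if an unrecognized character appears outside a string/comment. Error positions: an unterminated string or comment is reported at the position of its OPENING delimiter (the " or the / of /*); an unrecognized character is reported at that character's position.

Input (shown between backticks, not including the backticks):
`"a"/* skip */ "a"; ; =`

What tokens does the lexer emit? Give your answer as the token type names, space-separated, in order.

pos=0: enter STRING mode
pos=0: emit STR "a" (now at pos=3)
pos=3: enter COMMENT mode (saw '/*')
exit COMMENT mode (now at pos=13)
pos=14: enter STRING mode
pos=14: emit STR "a" (now at pos=17)
pos=17: emit SEMI ';'
pos=19: emit SEMI ';'
pos=21: emit EQ '='
DONE. 5 tokens: [STR, STR, SEMI, SEMI, EQ]

Answer: STR STR SEMI SEMI EQ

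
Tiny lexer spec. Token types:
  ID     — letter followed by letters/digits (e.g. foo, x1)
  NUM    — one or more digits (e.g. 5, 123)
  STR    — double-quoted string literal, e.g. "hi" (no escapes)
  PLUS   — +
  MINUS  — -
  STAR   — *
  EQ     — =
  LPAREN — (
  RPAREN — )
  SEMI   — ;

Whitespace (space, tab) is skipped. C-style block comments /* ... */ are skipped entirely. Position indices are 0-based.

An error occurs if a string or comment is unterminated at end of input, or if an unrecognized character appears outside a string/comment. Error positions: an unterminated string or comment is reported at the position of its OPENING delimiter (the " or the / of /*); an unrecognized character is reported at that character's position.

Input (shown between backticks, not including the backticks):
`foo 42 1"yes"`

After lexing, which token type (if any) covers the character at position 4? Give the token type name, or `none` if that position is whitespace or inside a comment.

pos=0: emit ID 'foo' (now at pos=3)
pos=4: emit NUM '42' (now at pos=6)
pos=7: emit NUM '1' (now at pos=8)
pos=8: enter STRING mode
pos=8: emit STR "yes" (now at pos=13)
DONE. 4 tokens: [ID, NUM, NUM, STR]
Position 4: char is '4' -> NUM

Answer: NUM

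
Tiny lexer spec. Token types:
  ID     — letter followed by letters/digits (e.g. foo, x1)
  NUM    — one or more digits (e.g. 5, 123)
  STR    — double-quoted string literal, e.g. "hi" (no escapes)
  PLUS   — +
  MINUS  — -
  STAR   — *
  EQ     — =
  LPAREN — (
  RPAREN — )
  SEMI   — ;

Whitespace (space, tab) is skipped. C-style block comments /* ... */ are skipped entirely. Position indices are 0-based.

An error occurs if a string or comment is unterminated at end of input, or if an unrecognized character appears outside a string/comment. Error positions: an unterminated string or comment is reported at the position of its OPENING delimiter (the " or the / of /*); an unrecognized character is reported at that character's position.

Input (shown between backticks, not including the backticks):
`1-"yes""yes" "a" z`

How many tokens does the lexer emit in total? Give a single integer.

pos=0: emit NUM '1' (now at pos=1)
pos=1: emit MINUS '-'
pos=2: enter STRING mode
pos=2: emit STR "yes" (now at pos=7)
pos=7: enter STRING mode
pos=7: emit STR "yes" (now at pos=12)
pos=13: enter STRING mode
pos=13: emit STR "a" (now at pos=16)
pos=17: emit ID 'z' (now at pos=18)
DONE. 6 tokens: [NUM, MINUS, STR, STR, STR, ID]

Answer: 6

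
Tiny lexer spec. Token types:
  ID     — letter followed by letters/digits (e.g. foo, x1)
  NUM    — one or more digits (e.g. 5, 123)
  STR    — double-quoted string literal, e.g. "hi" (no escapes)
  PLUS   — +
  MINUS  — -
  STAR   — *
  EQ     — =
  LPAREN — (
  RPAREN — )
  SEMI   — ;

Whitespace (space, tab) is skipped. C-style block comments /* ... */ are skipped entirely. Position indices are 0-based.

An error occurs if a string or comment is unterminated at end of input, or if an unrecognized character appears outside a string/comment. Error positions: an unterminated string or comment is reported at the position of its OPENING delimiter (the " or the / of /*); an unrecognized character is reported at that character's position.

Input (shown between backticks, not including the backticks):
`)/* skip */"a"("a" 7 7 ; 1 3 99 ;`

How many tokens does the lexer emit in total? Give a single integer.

Answer: 11

Derivation:
pos=0: emit RPAREN ')'
pos=1: enter COMMENT mode (saw '/*')
exit COMMENT mode (now at pos=11)
pos=11: enter STRING mode
pos=11: emit STR "a" (now at pos=14)
pos=14: emit LPAREN '('
pos=15: enter STRING mode
pos=15: emit STR "a" (now at pos=18)
pos=19: emit NUM '7' (now at pos=20)
pos=21: emit NUM '7' (now at pos=22)
pos=23: emit SEMI ';'
pos=25: emit NUM '1' (now at pos=26)
pos=27: emit NUM '3' (now at pos=28)
pos=29: emit NUM '99' (now at pos=31)
pos=32: emit SEMI ';'
DONE. 11 tokens: [RPAREN, STR, LPAREN, STR, NUM, NUM, SEMI, NUM, NUM, NUM, SEMI]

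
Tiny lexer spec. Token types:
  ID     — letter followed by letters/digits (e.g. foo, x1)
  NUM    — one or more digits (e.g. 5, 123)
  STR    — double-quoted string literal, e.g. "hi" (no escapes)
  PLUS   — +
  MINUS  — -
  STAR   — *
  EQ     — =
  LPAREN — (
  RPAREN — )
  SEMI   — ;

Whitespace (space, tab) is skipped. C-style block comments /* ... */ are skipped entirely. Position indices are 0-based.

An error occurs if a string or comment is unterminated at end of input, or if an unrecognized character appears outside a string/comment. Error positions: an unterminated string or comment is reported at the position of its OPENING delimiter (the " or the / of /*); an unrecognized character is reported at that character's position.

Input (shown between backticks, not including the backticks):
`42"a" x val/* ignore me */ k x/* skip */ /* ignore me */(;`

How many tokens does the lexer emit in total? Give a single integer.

Answer: 8

Derivation:
pos=0: emit NUM '42' (now at pos=2)
pos=2: enter STRING mode
pos=2: emit STR "a" (now at pos=5)
pos=6: emit ID 'x' (now at pos=7)
pos=8: emit ID 'val' (now at pos=11)
pos=11: enter COMMENT mode (saw '/*')
exit COMMENT mode (now at pos=26)
pos=27: emit ID 'k' (now at pos=28)
pos=29: emit ID 'x' (now at pos=30)
pos=30: enter COMMENT mode (saw '/*')
exit COMMENT mode (now at pos=40)
pos=41: enter COMMENT mode (saw '/*')
exit COMMENT mode (now at pos=56)
pos=56: emit LPAREN '('
pos=57: emit SEMI ';'
DONE. 8 tokens: [NUM, STR, ID, ID, ID, ID, LPAREN, SEMI]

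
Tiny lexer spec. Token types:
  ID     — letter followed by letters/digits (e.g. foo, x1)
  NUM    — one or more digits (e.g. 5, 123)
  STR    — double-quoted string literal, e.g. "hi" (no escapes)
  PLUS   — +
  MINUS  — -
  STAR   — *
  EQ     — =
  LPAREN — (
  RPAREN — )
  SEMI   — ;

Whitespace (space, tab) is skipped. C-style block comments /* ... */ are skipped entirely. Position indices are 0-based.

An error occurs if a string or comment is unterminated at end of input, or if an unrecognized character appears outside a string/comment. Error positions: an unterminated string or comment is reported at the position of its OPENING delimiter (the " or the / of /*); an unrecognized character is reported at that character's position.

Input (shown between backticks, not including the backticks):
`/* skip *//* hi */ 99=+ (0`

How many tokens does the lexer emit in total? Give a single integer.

Answer: 5

Derivation:
pos=0: enter COMMENT mode (saw '/*')
exit COMMENT mode (now at pos=10)
pos=10: enter COMMENT mode (saw '/*')
exit COMMENT mode (now at pos=18)
pos=19: emit NUM '99' (now at pos=21)
pos=21: emit EQ '='
pos=22: emit PLUS '+'
pos=24: emit LPAREN '('
pos=25: emit NUM '0' (now at pos=26)
DONE. 5 tokens: [NUM, EQ, PLUS, LPAREN, NUM]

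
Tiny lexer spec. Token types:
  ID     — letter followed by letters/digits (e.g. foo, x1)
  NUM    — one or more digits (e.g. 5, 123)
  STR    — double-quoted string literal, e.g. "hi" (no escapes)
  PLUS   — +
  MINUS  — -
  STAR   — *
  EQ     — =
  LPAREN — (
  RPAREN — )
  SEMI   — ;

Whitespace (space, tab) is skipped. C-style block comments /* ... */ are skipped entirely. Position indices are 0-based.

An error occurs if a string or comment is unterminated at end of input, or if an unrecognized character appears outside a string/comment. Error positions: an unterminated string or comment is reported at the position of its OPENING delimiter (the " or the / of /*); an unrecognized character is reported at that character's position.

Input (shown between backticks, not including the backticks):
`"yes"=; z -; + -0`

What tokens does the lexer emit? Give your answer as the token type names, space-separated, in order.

pos=0: enter STRING mode
pos=0: emit STR "yes" (now at pos=5)
pos=5: emit EQ '='
pos=6: emit SEMI ';'
pos=8: emit ID 'z' (now at pos=9)
pos=10: emit MINUS '-'
pos=11: emit SEMI ';'
pos=13: emit PLUS '+'
pos=15: emit MINUS '-'
pos=16: emit NUM '0' (now at pos=17)
DONE. 9 tokens: [STR, EQ, SEMI, ID, MINUS, SEMI, PLUS, MINUS, NUM]

Answer: STR EQ SEMI ID MINUS SEMI PLUS MINUS NUM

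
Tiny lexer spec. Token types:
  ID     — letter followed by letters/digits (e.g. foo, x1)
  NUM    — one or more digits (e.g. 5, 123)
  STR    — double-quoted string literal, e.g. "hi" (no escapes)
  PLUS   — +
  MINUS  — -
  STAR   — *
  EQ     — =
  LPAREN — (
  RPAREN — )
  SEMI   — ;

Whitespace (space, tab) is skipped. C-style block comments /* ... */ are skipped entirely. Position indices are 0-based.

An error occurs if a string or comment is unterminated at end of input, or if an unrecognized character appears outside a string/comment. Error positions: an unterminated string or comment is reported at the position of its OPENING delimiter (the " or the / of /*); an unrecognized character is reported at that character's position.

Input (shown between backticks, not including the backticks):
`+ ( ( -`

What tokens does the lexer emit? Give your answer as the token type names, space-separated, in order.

pos=0: emit PLUS '+'
pos=2: emit LPAREN '('
pos=4: emit LPAREN '('
pos=6: emit MINUS '-'
DONE. 4 tokens: [PLUS, LPAREN, LPAREN, MINUS]

Answer: PLUS LPAREN LPAREN MINUS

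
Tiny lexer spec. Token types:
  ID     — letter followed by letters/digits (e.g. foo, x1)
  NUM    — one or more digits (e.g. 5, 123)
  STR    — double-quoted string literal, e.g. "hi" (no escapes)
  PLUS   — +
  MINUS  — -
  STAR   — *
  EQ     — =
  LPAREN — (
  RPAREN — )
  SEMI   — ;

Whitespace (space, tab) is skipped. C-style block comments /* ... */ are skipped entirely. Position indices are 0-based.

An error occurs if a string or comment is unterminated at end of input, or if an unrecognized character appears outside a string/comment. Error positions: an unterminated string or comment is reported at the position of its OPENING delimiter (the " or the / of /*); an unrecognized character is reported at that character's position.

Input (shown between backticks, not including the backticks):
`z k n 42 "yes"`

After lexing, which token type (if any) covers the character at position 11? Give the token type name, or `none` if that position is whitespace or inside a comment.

Answer: STR

Derivation:
pos=0: emit ID 'z' (now at pos=1)
pos=2: emit ID 'k' (now at pos=3)
pos=4: emit ID 'n' (now at pos=5)
pos=6: emit NUM '42' (now at pos=8)
pos=9: enter STRING mode
pos=9: emit STR "yes" (now at pos=14)
DONE. 5 tokens: [ID, ID, ID, NUM, STR]
Position 11: char is 'e' -> STR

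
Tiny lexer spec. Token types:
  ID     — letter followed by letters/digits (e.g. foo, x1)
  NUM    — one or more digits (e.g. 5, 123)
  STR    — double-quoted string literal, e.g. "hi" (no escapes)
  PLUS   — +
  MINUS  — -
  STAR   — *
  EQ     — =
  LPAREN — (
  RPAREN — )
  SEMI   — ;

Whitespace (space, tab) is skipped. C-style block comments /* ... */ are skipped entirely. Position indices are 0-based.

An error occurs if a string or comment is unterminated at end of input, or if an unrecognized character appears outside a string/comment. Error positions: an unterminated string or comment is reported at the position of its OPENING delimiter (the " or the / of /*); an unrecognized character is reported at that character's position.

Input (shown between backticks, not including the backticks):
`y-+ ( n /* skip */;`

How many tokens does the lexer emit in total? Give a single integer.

Answer: 6

Derivation:
pos=0: emit ID 'y' (now at pos=1)
pos=1: emit MINUS '-'
pos=2: emit PLUS '+'
pos=4: emit LPAREN '('
pos=6: emit ID 'n' (now at pos=7)
pos=8: enter COMMENT mode (saw '/*')
exit COMMENT mode (now at pos=18)
pos=18: emit SEMI ';'
DONE. 6 tokens: [ID, MINUS, PLUS, LPAREN, ID, SEMI]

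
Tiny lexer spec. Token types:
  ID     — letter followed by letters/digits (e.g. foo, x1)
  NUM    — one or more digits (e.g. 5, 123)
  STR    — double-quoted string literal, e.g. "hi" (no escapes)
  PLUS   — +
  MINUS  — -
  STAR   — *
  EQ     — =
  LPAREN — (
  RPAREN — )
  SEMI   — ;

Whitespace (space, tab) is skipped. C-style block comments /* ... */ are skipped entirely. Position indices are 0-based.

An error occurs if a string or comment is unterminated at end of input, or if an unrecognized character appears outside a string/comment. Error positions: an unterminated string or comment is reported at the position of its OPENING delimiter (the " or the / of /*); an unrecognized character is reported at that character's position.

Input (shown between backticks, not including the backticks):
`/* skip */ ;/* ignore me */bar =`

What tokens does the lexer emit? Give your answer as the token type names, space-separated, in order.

Answer: SEMI ID EQ

Derivation:
pos=0: enter COMMENT mode (saw '/*')
exit COMMENT mode (now at pos=10)
pos=11: emit SEMI ';'
pos=12: enter COMMENT mode (saw '/*')
exit COMMENT mode (now at pos=27)
pos=27: emit ID 'bar' (now at pos=30)
pos=31: emit EQ '='
DONE. 3 tokens: [SEMI, ID, EQ]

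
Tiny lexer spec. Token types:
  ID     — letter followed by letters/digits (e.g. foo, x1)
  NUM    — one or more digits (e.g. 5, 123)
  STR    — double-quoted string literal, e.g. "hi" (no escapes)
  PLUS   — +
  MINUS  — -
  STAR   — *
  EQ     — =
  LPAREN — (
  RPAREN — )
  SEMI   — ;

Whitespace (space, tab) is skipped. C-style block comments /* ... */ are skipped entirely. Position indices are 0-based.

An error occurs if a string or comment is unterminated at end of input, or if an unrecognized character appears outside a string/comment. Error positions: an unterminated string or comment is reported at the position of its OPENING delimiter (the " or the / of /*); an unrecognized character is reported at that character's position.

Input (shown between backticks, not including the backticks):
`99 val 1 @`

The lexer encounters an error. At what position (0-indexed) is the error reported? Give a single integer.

Answer: 9

Derivation:
pos=0: emit NUM '99' (now at pos=2)
pos=3: emit ID 'val' (now at pos=6)
pos=7: emit NUM '1' (now at pos=8)
pos=9: ERROR — unrecognized char '@'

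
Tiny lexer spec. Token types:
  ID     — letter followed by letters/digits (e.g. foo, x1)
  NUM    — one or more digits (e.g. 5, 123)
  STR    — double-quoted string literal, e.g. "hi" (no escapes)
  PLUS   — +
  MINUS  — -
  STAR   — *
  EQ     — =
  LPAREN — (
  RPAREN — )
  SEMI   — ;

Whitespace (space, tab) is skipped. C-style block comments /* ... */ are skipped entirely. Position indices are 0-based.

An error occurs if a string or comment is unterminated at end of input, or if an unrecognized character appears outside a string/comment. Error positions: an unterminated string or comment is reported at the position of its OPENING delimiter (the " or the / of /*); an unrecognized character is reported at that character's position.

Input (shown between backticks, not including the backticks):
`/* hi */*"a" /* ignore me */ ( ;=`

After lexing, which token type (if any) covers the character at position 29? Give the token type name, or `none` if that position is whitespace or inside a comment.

Answer: LPAREN

Derivation:
pos=0: enter COMMENT mode (saw '/*')
exit COMMENT mode (now at pos=8)
pos=8: emit STAR '*'
pos=9: enter STRING mode
pos=9: emit STR "a" (now at pos=12)
pos=13: enter COMMENT mode (saw '/*')
exit COMMENT mode (now at pos=28)
pos=29: emit LPAREN '('
pos=31: emit SEMI ';'
pos=32: emit EQ '='
DONE. 5 tokens: [STAR, STR, LPAREN, SEMI, EQ]
Position 29: char is '(' -> LPAREN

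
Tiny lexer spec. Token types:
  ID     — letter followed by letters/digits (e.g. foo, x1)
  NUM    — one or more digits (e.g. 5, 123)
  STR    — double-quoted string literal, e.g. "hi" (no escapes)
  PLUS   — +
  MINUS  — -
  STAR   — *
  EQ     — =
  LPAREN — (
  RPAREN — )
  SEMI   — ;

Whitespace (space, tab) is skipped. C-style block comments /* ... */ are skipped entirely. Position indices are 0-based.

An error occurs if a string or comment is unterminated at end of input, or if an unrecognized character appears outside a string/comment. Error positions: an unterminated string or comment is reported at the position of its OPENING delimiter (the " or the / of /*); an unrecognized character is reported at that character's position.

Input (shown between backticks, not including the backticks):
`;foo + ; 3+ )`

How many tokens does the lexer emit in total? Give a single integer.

pos=0: emit SEMI ';'
pos=1: emit ID 'foo' (now at pos=4)
pos=5: emit PLUS '+'
pos=7: emit SEMI ';'
pos=9: emit NUM '3' (now at pos=10)
pos=10: emit PLUS '+'
pos=12: emit RPAREN ')'
DONE. 7 tokens: [SEMI, ID, PLUS, SEMI, NUM, PLUS, RPAREN]

Answer: 7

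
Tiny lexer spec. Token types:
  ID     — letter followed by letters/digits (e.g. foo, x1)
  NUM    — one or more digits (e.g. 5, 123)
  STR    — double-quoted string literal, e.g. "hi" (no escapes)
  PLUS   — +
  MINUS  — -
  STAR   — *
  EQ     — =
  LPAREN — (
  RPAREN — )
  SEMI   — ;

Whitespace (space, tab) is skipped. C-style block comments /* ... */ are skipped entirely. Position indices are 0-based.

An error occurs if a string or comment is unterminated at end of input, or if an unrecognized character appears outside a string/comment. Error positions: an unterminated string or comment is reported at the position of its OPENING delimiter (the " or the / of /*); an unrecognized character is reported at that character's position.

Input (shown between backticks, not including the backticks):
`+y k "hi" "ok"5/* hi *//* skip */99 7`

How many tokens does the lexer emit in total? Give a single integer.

Answer: 8

Derivation:
pos=0: emit PLUS '+'
pos=1: emit ID 'y' (now at pos=2)
pos=3: emit ID 'k' (now at pos=4)
pos=5: enter STRING mode
pos=5: emit STR "hi" (now at pos=9)
pos=10: enter STRING mode
pos=10: emit STR "ok" (now at pos=14)
pos=14: emit NUM '5' (now at pos=15)
pos=15: enter COMMENT mode (saw '/*')
exit COMMENT mode (now at pos=23)
pos=23: enter COMMENT mode (saw '/*')
exit COMMENT mode (now at pos=33)
pos=33: emit NUM '99' (now at pos=35)
pos=36: emit NUM '7' (now at pos=37)
DONE. 8 tokens: [PLUS, ID, ID, STR, STR, NUM, NUM, NUM]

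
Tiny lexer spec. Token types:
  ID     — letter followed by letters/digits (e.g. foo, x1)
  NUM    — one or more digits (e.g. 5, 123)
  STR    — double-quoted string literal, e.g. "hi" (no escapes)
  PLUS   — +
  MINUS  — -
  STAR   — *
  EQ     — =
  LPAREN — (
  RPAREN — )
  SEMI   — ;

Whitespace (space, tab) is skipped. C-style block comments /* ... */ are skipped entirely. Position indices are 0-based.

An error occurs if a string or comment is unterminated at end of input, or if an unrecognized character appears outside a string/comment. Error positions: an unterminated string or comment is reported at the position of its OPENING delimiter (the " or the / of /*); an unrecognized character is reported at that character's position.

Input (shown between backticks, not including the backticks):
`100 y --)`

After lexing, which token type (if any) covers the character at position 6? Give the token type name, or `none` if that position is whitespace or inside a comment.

pos=0: emit NUM '100' (now at pos=3)
pos=4: emit ID 'y' (now at pos=5)
pos=6: emit MINUS '-'
pos=7: emit MINUS '-'
pos=8: emit RPAREN ')'
DONE. 5 tokens: [NUM, ID, MINUS, MINUS, RPAREN]
Position 6: char is '-' -> MINUS

Answer: MINUS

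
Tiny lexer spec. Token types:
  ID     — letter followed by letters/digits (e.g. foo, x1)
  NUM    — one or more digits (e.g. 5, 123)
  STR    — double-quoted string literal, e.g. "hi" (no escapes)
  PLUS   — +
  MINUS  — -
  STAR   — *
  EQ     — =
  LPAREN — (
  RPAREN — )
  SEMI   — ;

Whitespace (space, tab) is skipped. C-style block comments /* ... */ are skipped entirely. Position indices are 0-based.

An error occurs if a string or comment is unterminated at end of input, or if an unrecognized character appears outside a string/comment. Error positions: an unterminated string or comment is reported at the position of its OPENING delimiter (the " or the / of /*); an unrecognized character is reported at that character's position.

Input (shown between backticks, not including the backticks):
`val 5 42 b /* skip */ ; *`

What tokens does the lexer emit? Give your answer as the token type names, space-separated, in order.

pos=0: emit ID 'val' (now at pos=3)
pos=4: emit NUM '5' (now at pos=5)
pos=6: emit NUM '42' (now at pos=8)
pos=9: emit ID 'b' (now at pos=10)
pos=11: enter COMMENT mode (saw '/*')
exit COMMENT mode (now at pos=21)
pos=22: emit SEMI ';'
pos=24: emit STAR '*'
DONE. 6 tokens: [ID, NUM, NUM, ID, SEMI, STAR]

Answer: ID NUM NUM ID SEMI STAR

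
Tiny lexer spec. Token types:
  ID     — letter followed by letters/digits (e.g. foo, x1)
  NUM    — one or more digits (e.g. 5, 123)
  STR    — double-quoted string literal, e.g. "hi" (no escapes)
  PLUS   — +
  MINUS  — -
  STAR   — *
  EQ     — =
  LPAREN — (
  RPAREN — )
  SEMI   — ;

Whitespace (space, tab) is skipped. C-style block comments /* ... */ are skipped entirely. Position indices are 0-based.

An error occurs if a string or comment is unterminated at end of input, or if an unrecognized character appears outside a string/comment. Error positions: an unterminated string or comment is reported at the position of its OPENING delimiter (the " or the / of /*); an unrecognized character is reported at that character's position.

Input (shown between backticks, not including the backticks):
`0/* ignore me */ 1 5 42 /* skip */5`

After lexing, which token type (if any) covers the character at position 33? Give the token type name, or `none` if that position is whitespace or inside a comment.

pos=0: emit NUM '0' (now at pos=1)
pos=1: enter COMMENT mode (saw '/*')
exit COMMENT mode (now at pos=16)
pos=17: emit NUM '1' (now at pos=18)
pos=19: emit NUM '5' (now at pos=20)
pos=21: emit NUM '42' (now at pos=23)
pos=24: enter COMMENT mode (saw '/*')
exit COMMENT mode (now at pos=34)
pos=34: emit NUM '5' (now at pos=35)
DONE. 5 tokens: [NUM, NUM, NUM, NUM, NUM]
Position 33: char is '/' -> none

Answer: none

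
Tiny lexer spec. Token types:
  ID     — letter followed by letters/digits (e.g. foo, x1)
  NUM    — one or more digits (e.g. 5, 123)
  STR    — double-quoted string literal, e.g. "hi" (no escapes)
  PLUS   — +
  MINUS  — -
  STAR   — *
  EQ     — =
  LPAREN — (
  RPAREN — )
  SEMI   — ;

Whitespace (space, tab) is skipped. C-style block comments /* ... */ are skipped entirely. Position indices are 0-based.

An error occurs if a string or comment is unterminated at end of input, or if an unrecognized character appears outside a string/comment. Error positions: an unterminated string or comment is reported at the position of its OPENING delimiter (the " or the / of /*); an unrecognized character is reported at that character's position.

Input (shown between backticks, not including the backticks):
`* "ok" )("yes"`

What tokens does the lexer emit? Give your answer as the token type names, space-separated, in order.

Answer: STAR STR RPAREN LPAREN STR

Derivation:
pos=0: emit STAR '*'
pos=2: enter STRING mode
pos=2: emit STR "ok" (now at pos=6)
pos=7: emit RPAREN ')'
pos=8: emit LPAREN '('
pos=9: enter STRING mode
pos=9: emit STR "yes" (now at pos=14)
DONE. 5 tokens: [STAR, STR, RPAREN, LPAREN, STR]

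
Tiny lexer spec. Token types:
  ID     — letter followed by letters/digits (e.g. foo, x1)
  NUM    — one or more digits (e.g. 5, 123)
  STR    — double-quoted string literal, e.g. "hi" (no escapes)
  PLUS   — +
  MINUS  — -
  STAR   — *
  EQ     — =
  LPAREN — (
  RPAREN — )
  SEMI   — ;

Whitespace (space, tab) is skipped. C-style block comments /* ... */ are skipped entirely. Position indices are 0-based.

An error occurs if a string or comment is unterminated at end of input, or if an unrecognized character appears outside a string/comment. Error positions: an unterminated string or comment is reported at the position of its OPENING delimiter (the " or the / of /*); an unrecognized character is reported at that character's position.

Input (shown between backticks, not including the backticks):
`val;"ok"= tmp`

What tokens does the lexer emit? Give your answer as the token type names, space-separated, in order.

Answer: ID SEMI STR EQ ID

Derivation:
pos=0: emit ID 'val' (now at pos=3)
pos=3: emit SEMI ';'
pos=4: enter STRING mode
pos=4: emit STR "ok" (now at pos=8)
pos=8: emit EQ '='
pos=10: emit ID 'tmp' (now at pos=13)
DONE. 5 tokens: [ID, SEMI, STR, EQ, ID]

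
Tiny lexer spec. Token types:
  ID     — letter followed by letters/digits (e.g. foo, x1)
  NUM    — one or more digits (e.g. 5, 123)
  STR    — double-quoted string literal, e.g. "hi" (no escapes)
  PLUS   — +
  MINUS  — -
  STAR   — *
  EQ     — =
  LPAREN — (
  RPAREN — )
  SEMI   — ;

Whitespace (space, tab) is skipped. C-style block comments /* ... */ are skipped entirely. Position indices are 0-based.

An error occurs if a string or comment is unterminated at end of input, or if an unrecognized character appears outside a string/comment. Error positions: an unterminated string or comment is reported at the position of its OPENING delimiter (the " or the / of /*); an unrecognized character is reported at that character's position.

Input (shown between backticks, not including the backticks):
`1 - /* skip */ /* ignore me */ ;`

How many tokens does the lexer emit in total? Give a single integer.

Answer: 3

Derivation:
pos=0: emit NUM '1' (now at pos=1)
pos=2: emit MINUS '-'
pos=4: enter COMMENT mode (saw '/*')
exit COMMENT mode (now at pos=14)
pos=15: enter COMMENT mode (saw '/*')
exit COMMENT mode (now at pos=30)
pos=31: emit SEMI ';'
DONE. 3 tokens: [NUM, MINUS, SEMI]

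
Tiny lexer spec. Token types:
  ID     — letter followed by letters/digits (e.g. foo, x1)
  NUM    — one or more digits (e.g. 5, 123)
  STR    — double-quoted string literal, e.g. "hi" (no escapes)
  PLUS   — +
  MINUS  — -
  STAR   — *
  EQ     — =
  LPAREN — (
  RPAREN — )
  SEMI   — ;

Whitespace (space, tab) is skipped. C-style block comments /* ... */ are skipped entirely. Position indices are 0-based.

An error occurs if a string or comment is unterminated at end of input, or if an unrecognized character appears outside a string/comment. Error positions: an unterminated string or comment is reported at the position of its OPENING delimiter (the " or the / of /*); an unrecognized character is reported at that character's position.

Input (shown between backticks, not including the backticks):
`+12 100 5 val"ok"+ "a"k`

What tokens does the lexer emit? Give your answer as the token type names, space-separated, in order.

pos=0: emit PLUS '+'
pos=1: emit NUM '12' (now at pos=3)
pos=4: emit NUM '100' (now at pos=7)
pos=8: emit NUM '5' (now at pos=9)
pos=10: emit ID 'val' (now at pos=13)
pos=13: enter STRING mode
pos=13: emit STR "ok" (now at pos=17)
pos=17: emit PLUS '+'
pos=19: enter STRING mode
pos=19: emit STR "a" (now at pos=22)
pos=22: emit ID 'k' (now at pos=23)
DONE. 9 tokens: [PLUS, NUM, NUM, NUM, ID, STR, PLUS, STR, ID]

Answer: PLUS NUM NUM NUM ID STR PLUS STR ID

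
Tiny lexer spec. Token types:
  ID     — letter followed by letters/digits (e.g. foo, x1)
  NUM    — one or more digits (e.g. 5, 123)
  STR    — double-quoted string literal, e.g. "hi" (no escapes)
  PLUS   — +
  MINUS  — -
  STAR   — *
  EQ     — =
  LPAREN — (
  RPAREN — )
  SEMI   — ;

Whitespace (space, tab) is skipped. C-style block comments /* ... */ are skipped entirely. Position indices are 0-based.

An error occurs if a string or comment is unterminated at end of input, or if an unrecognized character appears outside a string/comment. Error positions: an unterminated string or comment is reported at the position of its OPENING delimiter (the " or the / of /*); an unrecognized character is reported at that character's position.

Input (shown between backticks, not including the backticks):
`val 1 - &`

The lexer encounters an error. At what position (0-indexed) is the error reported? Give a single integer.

Answer: 8

Derivation:
pos=0: emit ID 'val' (now at pos=3)
pos=4: emit NUM '1' (now at pos=5)
pos=6: emit MINUS '-'
pos=8: ERROR — unrecognized char '&'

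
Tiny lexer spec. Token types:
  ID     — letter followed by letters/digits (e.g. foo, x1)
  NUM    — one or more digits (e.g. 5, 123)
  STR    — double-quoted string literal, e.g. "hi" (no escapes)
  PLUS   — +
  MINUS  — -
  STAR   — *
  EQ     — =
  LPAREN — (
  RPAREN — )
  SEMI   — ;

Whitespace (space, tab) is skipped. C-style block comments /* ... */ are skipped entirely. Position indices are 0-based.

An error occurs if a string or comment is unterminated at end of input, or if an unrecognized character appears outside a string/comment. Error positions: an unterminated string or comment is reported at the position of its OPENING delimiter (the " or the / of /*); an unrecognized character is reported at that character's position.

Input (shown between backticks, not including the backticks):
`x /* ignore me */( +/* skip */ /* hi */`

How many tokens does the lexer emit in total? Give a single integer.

Answer: 3

Derivation:
pos=0: emit ID 'x' (now at pos=1)
pos=2: enter COMMENT mode (saw '/*')
exit COMMENT mode (now at pos=17)
pos=17: emit LPAREN '('
pos=19: emit PLUS '+'
pos=20: enter COMMENT mode (saw '/*')
exit COMMENT mode (now at pos=30)
pos=31: enter COMMENT mode (saw '/*')
exit COMMENT mode (now at pos=39)
DONE. 3 tokens: [ID, LPAREN, PLUS]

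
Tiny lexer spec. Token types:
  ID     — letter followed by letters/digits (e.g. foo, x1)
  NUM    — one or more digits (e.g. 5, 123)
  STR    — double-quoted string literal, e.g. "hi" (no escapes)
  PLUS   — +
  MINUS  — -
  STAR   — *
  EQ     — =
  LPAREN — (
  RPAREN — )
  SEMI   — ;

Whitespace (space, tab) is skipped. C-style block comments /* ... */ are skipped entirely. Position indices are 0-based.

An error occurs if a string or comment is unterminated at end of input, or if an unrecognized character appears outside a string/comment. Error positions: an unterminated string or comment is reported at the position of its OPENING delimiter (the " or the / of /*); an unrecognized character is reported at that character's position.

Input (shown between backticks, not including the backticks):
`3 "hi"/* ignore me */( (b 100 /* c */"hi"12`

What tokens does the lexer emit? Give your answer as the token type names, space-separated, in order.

Answer: NUM STR LPAREN LPAREN ID NUM STR NUM

Derivation:
pos=0: emit NUM '3' (now at pos=1)
pos=2: enter STRING mode
pos=2: emit STR "hi" (now at pos=6)
pos=6: enter COMMENT mode (saw '/*')
exit COMMENT mode (now at pos=21)
pos=21: emit LPAREN '('
pos=23: emit LPAREN '('
pos=24: emit ID 'b' (now at pos=25)
pos=26: emit NUM '100' (now at pos=29)
pos=30: enter COMMENT mode (saw '/*')
exit COMMENT mode (now at pos=37)
pos=37: enter STRING mode
pos=37: emit STR "hi" (now at pos=41)
pos=41: emit NUM '12' (now at pos=43)
DONE. 8 tokens: [NUM, STR, LPAREN, LPAREN, ID, NUM, STR, NUM]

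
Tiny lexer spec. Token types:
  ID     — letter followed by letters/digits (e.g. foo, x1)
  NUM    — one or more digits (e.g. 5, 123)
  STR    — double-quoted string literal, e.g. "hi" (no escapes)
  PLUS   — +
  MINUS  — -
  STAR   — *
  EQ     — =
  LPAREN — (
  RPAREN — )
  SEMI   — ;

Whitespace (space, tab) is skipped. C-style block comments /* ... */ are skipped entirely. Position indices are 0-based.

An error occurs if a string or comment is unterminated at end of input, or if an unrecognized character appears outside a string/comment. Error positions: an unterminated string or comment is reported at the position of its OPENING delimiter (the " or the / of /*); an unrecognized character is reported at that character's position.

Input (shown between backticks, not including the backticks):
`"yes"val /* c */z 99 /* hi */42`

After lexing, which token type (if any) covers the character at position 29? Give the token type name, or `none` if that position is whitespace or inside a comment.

pos=0: enter STRING mode
pos=0: emit STR "yes" (now at pos=5)
pos=5: emit ID 'val' (now at pos=8)
pos=9: enter COMMENT mode (saw '/*')
exit COMMENT mode (now at pos=16)
pos=16: emit ID 'z' (now at pos=17)
pos=18: emit NUM '99' (now at pos=20)
pos=21: enter COMMENT mode (saw '/*')
exit COMMENT mode (now at pos=29)
pos=29: emit NUM '42' (now at pos=31)
DONE. 5 tokens: [STR, ID, ID, NUM, NUM]
Position 29: char is '4' -> NUM

Answer: NUM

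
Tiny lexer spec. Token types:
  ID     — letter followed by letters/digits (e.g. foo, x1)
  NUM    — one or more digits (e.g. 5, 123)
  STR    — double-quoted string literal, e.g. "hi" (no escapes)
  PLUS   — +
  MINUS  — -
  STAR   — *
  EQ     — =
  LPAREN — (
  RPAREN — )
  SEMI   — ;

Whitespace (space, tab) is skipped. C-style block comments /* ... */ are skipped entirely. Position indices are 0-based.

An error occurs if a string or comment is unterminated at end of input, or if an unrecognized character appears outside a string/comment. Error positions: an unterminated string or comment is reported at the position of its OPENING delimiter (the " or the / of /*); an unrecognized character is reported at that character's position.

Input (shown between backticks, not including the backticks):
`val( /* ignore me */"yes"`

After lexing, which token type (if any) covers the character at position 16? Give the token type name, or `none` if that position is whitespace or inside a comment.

pos=0: emit ID 'val' (now at pos=3)
pos=3: emit LPAREN '('
pos=5: enter COMMENT mode (saw '/*')
exit COMMENT mode (now at pos=20)
pos=20: enter STRING mode
pos=20: emit STR "yes" (now at pos=25)
DONE. 3 tokens: [ID, LPAREN, STR]
Position 16: char is 'e' -> none

Answer: none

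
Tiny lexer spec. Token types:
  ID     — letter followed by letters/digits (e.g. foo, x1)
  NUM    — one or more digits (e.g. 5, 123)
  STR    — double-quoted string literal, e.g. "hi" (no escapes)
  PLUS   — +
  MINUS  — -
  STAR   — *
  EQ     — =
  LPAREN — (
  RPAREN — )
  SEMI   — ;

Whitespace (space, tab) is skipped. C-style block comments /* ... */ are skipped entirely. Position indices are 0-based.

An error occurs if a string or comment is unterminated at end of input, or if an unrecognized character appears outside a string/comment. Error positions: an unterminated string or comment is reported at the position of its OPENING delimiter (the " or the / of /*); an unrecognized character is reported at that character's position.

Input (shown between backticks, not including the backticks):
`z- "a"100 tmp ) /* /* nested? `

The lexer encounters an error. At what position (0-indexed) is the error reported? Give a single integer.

pos=0: emit ID 'z' (now at pos=1)
pos=1: emit MINUS '-'
pos=3: enter STRING mode
pos=3: emit STR "a" (now at pos=6)
pos=6: emit NUM '100' (now at pos=9)
pos=10: emit ID 'tmp' (now at pos=13)
pos=14: emit RPAREN ')'
pos=16: enter COMMENT mode (saw '/*')
pos=16: ERROR — unterminated comment (reached EOF)

Answer: 16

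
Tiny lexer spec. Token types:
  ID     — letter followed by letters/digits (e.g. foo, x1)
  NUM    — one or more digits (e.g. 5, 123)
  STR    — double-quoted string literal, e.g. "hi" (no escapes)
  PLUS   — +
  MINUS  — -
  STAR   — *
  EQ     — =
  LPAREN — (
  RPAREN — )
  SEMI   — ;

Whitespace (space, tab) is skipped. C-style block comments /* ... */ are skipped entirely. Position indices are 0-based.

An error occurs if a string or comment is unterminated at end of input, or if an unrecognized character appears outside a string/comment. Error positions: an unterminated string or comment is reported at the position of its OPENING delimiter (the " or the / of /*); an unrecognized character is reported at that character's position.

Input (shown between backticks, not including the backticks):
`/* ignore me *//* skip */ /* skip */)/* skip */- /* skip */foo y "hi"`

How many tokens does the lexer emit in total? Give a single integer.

pos=0: enter COMMENT mode (saw '/*')
exit COMMENT mode (now at pos=15)
pos=15: enter COMMENT mode (saw '/*')
exit COMMENT mode (now at pos=25)
pos=26: enter COMMENT mode (saw '/*')
exit COMMENT mode (now at pos=36)
pos=36: emit RPAREN ')'
pos=37: enter COMMENT mode (saw '/*')
exit COMMENT mode (now at pos=47)
pos=47: emit MINUS '-'
pos=49: enter COMMENT mode (saw '/*')
exit COMMENT mode (now at pos=59)
pos=59: emit ID 'foo' (now at pos=62)
pos=63: emit ID 'y' (now at pos=64)
pos=65: enter STRING mode
pos=65: emit STR "hi" (now at pos=69)
DONE. 5 tokens: [RPAREN, MINUS, ID, ID, STR]

Answer: 5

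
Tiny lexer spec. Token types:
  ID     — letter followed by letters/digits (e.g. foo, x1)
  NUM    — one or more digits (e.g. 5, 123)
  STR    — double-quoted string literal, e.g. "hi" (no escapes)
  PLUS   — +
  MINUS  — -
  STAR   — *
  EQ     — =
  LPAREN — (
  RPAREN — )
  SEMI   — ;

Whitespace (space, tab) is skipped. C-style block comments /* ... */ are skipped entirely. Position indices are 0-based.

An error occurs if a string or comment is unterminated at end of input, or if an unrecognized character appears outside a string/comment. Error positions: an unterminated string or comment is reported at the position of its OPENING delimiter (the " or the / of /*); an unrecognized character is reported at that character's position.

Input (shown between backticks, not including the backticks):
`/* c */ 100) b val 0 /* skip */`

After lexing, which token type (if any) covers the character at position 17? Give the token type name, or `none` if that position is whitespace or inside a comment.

pos=0: enter COMMENT mode (saw '/*')
exit COMMENT mode (now at pos=7)
pos=8: emit NUM '100' (now at pos=11)
pos=11: emit RPAREN ')'
pos=13: emit ID 'b' (now at pos=14)
pos=15: emit ID 'val' (now at pos=18)
pos=19: emit NUM '0' (now at pos=20)
pos=21: enter COMMENT mode (saw '/*')
exit COMMENT mode (now at pos=31)
DONE. 5 tokens: [NUM, RPAREN, ID, ID, NUM]
Position 17: char is 'l' -> ID

Answer: ID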